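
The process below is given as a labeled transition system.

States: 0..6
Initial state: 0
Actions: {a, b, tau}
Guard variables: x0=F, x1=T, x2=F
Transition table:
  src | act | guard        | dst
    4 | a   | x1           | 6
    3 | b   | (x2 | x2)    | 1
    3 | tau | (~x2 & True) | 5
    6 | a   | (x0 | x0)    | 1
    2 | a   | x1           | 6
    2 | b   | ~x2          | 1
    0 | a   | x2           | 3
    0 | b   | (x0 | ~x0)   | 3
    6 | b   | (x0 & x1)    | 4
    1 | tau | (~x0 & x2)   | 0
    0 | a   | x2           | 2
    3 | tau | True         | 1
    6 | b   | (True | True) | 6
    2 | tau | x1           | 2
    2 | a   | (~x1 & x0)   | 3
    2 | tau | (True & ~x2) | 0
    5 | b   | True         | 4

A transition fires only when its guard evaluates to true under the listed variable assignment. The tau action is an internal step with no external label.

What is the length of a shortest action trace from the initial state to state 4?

Answer: 3

Analysis:
BFS to 4:
  depth 0: {0}
  depth 1: {3}
  depth 2: {1,5}
  depth 3: {4}
depth(4)=3, e.g. b·tau·b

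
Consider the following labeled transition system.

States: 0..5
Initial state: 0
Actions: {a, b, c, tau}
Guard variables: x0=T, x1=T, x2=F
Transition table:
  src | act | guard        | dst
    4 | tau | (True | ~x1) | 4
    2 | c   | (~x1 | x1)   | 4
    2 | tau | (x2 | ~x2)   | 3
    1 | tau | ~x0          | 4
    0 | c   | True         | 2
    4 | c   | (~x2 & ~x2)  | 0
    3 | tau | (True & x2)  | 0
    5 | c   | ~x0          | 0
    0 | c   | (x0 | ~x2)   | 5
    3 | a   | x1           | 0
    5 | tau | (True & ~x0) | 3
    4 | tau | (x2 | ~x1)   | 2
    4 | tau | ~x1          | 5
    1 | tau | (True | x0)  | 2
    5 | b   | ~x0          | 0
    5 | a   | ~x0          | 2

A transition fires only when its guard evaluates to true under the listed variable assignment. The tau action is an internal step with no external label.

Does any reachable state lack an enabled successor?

Answer: DEADLOCK at state 5

Working:
Reach set: {0,2,3,4,5}
  0: c→2  c→5  [deg 2]
  2: c→4  tau→3  [deg 2]
  3: a→0  [deg 1]
  4: c→0  tau→4  [deg 2]
  5: ∅  [no exit]
trace reaching 5: c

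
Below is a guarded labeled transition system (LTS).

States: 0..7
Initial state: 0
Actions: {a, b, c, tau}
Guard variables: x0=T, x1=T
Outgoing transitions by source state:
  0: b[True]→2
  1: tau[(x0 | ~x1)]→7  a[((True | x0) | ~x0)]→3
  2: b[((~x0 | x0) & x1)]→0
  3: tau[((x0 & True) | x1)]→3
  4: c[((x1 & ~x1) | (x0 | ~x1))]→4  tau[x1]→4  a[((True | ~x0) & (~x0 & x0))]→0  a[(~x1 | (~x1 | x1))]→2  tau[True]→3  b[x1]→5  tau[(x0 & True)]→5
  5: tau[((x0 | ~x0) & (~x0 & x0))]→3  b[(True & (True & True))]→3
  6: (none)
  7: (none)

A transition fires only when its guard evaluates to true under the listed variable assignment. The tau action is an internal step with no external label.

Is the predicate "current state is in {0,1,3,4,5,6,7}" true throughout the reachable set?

Answer: INVARIANT VIOLATED at state 2

Analysis:
Inv-set: {0,1,3,4,5,6,7}
R = {0,2}
  0: ✓
  2: outside
reach 2 via b — violates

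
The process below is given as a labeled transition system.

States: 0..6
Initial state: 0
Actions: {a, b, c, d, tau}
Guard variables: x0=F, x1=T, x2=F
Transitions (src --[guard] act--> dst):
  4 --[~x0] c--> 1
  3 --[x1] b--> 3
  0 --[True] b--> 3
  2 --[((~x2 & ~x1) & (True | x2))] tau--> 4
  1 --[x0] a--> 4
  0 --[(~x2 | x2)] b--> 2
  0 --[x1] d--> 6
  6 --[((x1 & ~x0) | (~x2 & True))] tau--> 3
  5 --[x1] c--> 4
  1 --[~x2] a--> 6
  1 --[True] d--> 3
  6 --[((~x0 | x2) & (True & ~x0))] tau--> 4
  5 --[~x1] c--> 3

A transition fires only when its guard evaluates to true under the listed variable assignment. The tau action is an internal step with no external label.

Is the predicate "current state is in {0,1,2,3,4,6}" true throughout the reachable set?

Answer: INVARIANT HOLDS

Working:
Inv-set: {0,1,2,3,4,6}
Reach set: {0,1,2,3,4,6}
  0: safe
  1: safe
  2: safe
  3: safe
  4: safe
  6: safe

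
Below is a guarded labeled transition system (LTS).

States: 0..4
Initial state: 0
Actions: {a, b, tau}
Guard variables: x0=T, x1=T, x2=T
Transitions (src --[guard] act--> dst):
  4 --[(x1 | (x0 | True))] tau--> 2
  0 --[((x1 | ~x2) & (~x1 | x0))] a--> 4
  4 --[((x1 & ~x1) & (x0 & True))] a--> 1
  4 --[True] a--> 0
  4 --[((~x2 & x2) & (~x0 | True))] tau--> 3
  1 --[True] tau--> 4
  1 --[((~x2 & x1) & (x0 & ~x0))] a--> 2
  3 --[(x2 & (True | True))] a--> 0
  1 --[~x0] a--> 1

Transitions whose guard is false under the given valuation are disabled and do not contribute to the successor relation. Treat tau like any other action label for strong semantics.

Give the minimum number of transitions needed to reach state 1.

Answer: UNREACHABLE

Working:
Layered search for 1:
  Layer 0: {0}
  Layer 1: {4}
  Layer 2: {2}
1 never appears.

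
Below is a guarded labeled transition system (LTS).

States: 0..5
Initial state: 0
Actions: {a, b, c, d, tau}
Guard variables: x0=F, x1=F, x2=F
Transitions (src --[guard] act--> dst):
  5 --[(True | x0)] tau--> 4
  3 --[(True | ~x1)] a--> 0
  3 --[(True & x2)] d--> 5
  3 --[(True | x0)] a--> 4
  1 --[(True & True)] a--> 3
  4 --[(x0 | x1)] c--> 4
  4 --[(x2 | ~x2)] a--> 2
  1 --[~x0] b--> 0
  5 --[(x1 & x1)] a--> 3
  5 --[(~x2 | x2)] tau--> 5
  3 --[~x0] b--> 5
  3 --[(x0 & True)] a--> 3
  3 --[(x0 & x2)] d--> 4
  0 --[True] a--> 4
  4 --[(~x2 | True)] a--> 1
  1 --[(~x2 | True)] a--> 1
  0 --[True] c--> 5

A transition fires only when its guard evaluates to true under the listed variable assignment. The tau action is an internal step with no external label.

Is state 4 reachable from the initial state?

After dropping false guards: 12 live edges.
depth 0: {0}
depth 1: {4,5}  total {0,4,5}
depth 2: {1,2}  total {0,1,2,4,5}
depth 3: {3}  total {0,1,2,3,4,5}
Reachable = {0,1,2,3,4,5}
witness 4: a

Answer: REACHABLE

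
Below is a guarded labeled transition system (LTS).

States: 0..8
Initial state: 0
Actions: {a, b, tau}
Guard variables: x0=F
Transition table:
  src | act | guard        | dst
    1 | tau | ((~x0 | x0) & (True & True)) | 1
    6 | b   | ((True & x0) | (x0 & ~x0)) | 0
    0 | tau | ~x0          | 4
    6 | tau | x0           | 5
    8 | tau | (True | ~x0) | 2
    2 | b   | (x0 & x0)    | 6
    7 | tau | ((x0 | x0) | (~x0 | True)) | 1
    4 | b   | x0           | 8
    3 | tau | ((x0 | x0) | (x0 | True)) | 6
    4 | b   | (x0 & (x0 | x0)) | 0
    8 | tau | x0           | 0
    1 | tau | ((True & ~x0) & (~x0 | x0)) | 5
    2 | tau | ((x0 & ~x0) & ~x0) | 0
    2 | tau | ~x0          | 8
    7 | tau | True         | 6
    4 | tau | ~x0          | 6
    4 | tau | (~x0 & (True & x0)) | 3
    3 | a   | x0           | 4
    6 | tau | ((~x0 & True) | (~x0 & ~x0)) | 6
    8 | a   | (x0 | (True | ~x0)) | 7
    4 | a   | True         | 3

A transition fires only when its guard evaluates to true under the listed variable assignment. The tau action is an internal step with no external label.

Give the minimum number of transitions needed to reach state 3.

Layered search for 3:
  L0 = {0}
  L1 = {4}
  L2 = {3,6}
depth(3)=2, e.g. tau·a

Answer: 2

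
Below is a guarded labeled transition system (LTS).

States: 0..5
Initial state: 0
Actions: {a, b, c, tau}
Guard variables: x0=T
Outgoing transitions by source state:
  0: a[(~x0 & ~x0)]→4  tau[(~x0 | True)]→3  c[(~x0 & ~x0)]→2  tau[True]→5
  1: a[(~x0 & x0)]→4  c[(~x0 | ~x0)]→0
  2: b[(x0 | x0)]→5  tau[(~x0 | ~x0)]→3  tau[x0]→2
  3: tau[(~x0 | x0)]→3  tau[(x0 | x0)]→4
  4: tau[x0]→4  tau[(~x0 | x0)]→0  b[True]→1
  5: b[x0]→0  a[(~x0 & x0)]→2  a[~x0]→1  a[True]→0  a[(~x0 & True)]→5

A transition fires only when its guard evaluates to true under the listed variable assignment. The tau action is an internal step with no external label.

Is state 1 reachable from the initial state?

After dropping false guards: 11 live edges.
Layer 0: {0}
Layer 1: {3,5}  total {0,3,5}
Layer 2: {4}  total {0,3,4,5}
Layer 3: {1}  total {0,1,3,4,5}
Reach set: {0,1,3,4,5}
witness 1: tau·tau·b

Answer: REACHABLE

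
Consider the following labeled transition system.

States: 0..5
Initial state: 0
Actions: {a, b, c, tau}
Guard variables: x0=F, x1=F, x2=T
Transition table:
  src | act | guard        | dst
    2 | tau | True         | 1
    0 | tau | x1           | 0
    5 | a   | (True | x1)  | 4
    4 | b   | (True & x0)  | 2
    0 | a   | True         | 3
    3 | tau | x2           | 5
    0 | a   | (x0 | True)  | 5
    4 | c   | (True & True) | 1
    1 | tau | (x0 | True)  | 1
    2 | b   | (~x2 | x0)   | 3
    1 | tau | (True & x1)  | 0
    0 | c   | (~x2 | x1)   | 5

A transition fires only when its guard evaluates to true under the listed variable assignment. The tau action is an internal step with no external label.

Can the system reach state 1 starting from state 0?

Answer: REACHABLE

Working:
Guard filter leaves 7 enabled edge(s).
depth 0: {0}
depth 1: {3,5}  now seen {0,3,5}
depth 2: {4}  now seen {0,3,4,5}
depth 3: {1}  now seen {0,1,3,4,5}
R = {0,1,3,4,5}
Path to 1: a·a·c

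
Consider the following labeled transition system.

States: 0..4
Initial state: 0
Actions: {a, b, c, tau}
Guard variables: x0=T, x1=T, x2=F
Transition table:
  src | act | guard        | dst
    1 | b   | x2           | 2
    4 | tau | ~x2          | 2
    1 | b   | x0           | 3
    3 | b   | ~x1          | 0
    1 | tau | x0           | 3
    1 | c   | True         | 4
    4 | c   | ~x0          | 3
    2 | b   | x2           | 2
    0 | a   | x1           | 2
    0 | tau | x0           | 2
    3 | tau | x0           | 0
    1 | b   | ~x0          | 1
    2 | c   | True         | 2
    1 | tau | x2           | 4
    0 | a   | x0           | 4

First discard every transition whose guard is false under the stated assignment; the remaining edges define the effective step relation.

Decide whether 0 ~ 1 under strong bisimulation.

Refine partition for ~:
  P[0] = {{0,1,2,3,4}}
  P[1] = {{0},{1},{2},{3,4}}
  P[2] = {{0},{1},{2},{3},{4}}
stable after 3 split(s): 5 block(s)
class of 0: {0}; class of 1: {1}

Answer: NOT BISIMILAR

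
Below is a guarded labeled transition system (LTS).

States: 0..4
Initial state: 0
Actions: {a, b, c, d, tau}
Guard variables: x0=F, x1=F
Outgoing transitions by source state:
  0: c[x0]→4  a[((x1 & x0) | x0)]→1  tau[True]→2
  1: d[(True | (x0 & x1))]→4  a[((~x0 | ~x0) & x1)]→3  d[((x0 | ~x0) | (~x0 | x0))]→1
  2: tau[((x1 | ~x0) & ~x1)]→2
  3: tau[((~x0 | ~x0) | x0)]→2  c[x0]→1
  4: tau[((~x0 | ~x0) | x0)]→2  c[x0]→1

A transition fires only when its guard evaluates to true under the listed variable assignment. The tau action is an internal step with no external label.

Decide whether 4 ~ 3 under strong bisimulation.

Compute ~ classes (split until stable):
  round 0: {{0,1,2,3,4}}
  round 1: {{0,2,3,4},{1}}
Fixed point at round 2; 2 class(es).
class of 4: {0,2,3,4}; class of 3: {0,2,3,4}

Answer: BISIMILAR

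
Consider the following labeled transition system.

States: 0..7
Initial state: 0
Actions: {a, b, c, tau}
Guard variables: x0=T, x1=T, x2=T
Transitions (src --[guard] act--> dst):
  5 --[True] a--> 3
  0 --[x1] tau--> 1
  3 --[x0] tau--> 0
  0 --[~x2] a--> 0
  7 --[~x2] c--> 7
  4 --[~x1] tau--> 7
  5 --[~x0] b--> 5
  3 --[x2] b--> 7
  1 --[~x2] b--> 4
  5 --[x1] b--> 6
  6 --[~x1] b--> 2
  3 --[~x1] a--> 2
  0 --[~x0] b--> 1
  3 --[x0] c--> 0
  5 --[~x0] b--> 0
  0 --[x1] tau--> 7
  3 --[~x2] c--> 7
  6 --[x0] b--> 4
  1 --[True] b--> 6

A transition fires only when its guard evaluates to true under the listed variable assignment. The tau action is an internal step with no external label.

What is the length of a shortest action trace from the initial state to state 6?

Layered search for 6:
  depth 0: {0}
  depth 1: {1,7}
  depth 2: {6}
depth(6)=2, e.g. tau·b

Answer: 2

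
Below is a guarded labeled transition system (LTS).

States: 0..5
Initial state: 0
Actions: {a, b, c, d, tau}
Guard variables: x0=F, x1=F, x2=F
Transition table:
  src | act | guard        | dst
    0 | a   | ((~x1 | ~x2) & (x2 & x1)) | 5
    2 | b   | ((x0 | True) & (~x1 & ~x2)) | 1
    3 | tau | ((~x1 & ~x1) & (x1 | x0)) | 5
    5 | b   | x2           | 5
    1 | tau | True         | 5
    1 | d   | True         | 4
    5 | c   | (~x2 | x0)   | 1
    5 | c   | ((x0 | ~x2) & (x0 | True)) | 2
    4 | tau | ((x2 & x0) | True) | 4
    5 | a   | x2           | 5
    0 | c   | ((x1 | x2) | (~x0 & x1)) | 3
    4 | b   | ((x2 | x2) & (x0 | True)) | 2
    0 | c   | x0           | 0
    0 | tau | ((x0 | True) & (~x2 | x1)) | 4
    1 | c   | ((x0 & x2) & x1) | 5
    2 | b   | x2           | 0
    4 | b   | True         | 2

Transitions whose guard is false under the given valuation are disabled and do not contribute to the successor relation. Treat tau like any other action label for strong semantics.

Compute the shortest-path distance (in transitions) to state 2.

Answer: 2

Trace:
Layered search for 2:
  depth 0: {0}
  depth 1: {4}
  depth 2: {2}
depth(2)=2, e.g. tau·b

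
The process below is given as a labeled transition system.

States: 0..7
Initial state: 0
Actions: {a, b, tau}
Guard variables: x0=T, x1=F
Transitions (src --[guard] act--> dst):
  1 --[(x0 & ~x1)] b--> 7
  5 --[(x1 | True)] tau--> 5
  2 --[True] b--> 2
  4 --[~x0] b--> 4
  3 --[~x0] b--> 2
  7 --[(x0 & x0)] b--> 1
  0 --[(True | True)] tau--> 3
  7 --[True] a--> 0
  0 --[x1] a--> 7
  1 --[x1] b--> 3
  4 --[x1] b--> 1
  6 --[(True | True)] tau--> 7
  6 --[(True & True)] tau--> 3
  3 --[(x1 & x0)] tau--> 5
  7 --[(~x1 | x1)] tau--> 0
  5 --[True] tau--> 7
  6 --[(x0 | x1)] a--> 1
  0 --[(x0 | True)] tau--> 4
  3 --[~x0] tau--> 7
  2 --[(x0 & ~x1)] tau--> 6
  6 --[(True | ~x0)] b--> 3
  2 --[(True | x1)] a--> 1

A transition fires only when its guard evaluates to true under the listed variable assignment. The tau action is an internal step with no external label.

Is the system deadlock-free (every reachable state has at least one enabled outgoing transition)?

R = {0,3,4}
  0: tau→3  tau→4  [2 exit(s)]
  3: ∅  [deadlock]
  4: ∅  [deadlock]
Path to 3: tau

Answer: DEADLOCK at state 3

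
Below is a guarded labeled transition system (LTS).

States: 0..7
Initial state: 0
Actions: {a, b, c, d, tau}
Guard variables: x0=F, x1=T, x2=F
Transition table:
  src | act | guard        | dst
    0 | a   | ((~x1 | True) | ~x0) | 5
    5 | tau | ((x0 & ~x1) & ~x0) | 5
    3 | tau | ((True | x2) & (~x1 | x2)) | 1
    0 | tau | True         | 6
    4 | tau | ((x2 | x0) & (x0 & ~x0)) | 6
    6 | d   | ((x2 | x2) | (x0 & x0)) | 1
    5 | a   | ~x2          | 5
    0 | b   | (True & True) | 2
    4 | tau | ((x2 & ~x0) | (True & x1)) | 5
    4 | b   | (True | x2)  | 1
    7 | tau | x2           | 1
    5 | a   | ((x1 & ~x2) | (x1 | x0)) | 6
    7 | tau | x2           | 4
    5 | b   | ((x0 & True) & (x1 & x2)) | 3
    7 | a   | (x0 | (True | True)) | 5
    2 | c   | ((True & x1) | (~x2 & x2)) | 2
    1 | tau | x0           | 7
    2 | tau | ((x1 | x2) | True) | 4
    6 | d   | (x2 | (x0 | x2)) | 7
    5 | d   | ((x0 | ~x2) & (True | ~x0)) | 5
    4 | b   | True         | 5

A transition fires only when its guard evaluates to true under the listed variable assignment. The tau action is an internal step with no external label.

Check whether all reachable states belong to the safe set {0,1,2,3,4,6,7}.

Inv-set: {0,1,2,3,4,6,7}
R = {0,1,2,4,5,6}
  0: ✓
  1: ✓
  2: ✓
  4: ✓
  5: outside
  6: ✓
reach 5 via a — violates

Answer: INVARIANT VIOLATED at state 5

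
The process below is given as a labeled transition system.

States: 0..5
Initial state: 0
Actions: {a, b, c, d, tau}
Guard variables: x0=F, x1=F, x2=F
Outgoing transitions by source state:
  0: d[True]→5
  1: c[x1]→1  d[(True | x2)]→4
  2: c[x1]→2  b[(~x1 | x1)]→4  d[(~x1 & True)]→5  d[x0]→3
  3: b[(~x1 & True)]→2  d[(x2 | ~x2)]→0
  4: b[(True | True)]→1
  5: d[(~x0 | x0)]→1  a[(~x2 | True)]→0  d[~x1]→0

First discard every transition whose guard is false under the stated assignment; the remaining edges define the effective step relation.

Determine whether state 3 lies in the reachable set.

After dropping false guards: 10 live edges.
L0 = {0}
L1 = {5}  total {0,5}
L2 = {1}  total {0,1,5}
L3 = {4}  total {0,1,4,5}
R = {0,1,4,5}

Answer: UNREACHABLE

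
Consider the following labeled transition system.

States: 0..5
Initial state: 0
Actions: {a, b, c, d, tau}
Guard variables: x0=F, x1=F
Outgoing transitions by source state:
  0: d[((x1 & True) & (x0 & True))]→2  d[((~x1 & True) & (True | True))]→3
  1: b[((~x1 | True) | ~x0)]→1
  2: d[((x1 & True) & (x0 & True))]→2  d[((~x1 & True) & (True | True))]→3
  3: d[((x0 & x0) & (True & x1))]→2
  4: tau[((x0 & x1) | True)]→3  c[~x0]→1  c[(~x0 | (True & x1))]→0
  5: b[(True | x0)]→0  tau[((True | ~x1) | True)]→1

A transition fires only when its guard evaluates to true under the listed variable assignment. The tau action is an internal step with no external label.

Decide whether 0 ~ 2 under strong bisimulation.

Answer: BISIMILAR

Analysis:
Compute ~ classes (split until stable):
  P[0] = {{0,1,2,3,4,5}}
  P[1] = {{0,2},{1},{3},{4},{5}}
stable after 2 split(s): 5 block(s)
class of 0: {0,2}; class of 2: {0,2}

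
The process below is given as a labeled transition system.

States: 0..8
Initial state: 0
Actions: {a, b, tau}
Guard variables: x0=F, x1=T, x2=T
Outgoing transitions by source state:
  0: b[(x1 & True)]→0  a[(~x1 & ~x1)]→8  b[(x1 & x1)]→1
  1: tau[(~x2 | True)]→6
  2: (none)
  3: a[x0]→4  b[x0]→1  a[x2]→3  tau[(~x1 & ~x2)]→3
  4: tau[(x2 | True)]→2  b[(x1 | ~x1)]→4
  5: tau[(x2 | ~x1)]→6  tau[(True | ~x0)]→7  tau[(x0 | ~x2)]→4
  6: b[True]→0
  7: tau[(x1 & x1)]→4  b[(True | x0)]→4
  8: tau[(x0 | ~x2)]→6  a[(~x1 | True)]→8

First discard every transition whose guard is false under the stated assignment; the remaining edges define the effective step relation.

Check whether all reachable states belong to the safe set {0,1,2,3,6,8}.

Answer: INVARIANT HOLDS

Trace:
Inv-set: {0,1,2,3,6,8}
R = {0,1,6}
  0: safe
  1: safe
  6: safe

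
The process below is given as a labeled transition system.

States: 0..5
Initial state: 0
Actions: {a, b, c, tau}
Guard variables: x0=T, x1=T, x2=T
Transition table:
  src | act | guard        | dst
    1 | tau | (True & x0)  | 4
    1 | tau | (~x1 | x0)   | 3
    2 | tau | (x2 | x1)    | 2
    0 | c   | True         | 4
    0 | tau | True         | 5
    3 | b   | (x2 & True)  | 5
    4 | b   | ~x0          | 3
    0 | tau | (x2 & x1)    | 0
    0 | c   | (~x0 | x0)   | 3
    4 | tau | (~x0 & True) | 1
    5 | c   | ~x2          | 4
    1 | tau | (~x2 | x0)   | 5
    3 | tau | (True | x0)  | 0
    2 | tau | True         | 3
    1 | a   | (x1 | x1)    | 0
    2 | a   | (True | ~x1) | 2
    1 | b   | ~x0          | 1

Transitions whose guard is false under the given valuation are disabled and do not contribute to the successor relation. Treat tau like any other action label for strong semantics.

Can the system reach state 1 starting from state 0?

After dropping false guards: 13 live edges.
depth 0: {0}
depth 1: {3,4,5}  cumulative {0,3,4,5}
R = {0,3,4,5}

Answer: UNREACHABLE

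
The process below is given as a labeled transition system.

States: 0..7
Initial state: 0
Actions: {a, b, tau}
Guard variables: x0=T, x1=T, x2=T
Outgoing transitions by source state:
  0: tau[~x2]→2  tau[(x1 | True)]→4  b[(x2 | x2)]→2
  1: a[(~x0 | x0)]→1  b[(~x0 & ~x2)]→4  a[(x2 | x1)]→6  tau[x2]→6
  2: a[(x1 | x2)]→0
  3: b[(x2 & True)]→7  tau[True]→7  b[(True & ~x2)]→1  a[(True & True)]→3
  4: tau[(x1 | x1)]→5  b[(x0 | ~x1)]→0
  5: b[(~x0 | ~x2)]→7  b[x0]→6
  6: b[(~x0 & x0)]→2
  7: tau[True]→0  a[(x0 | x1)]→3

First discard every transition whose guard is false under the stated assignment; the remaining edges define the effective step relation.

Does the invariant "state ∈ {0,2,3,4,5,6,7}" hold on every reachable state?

Allowed set {0,2,3,4,5,6,7}
Reach set: {0,2,4,5,6}
  0: safe
  2: safe
  4: safe
  5: safe
  6: safe

Answer: INVARIANT HOLDS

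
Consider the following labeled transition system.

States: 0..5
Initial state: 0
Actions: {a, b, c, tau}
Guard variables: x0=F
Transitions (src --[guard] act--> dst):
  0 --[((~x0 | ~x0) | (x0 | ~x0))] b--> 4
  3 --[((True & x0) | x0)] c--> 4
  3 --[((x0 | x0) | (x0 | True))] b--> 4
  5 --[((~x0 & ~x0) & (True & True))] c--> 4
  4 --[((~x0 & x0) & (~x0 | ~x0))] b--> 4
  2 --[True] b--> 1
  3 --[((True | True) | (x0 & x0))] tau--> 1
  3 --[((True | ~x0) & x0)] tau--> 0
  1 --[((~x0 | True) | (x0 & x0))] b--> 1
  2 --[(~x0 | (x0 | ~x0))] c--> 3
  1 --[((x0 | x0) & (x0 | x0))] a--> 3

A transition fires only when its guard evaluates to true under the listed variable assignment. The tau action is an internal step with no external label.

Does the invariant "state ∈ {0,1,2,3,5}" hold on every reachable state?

Inv-set: {0,1,2,3,5}
Reachable = {0,4}
  0: ok
  4: outside
witness against invariant: b → 4

Answer: INVARIANT VIOLATED at state 4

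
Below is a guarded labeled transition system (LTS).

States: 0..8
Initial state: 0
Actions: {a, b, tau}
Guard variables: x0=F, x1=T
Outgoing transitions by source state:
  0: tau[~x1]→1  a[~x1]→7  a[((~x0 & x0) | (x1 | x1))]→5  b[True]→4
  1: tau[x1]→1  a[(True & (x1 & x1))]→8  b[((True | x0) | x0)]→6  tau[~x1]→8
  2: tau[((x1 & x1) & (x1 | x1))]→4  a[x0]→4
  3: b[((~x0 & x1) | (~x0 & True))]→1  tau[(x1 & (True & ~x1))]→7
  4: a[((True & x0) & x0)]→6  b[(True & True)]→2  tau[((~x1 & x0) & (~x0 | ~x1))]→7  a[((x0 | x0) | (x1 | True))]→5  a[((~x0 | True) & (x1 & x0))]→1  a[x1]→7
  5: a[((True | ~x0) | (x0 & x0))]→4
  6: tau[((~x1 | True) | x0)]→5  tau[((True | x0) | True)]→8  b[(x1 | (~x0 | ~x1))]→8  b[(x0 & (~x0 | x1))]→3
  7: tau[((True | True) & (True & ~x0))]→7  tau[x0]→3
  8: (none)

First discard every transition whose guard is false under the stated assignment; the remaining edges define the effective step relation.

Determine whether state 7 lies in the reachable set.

Answer: REACHABLE

Working:
After dropping false guards: 15 live edges.
depth 0: {0}
depth 1: {4,5}  total {0,4,5}
depth 2: {2,7}  total {0,2,4,5,7}
R = {0,2,4,5,7}
Path to 7: b·a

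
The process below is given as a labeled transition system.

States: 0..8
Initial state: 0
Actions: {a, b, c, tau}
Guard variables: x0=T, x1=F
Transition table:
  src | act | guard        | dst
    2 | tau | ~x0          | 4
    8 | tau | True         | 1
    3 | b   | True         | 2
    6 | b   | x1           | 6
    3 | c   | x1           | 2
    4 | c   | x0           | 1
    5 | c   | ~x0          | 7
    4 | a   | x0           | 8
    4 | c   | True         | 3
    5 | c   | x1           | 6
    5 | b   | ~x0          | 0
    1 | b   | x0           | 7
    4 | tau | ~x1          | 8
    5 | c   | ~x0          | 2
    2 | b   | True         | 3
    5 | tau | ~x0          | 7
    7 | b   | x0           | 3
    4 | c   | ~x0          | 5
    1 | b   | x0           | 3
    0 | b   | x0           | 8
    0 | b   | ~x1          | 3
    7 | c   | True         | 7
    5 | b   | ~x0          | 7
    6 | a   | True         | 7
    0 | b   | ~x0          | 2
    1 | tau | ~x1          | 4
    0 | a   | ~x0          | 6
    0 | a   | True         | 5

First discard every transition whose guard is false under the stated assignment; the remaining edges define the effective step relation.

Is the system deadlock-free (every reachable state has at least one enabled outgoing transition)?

Reach set: {0,1,2,3,4,5,7,8}
  0: a→5  b→3  b→8  [3 exit(s)]
  1: b→3  b→7  tau→4  [3 exit(s)]
  2: b→3  [1 exit(s)]
  3: b→2  [1 exit(s)]
  4: a→8  c→1  c→3  tau→8  [4 exit(s)]
  5: ∅  [deadlock]
  7: b→3  c→7  [2 exit(s)]
  8: tau→1  [1 exit(s)]
witness 5: a

Answer: DEADLOCK at state 5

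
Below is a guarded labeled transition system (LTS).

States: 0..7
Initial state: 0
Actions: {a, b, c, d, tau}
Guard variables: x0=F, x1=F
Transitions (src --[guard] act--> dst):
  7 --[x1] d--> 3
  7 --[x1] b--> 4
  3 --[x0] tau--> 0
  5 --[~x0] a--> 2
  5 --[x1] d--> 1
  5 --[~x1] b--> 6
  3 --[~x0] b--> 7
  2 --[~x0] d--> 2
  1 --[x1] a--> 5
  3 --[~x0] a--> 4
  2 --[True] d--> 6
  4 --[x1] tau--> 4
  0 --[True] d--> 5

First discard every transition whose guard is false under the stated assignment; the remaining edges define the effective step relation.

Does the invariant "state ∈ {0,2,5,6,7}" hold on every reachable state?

Answer: INVARIANT HOLDS

Working:
Allowed set {0,2,5,6,7}
Reach set: {0,2,5,6}
  0: ✓
  2: ✓
  5: ✓
  6: ✓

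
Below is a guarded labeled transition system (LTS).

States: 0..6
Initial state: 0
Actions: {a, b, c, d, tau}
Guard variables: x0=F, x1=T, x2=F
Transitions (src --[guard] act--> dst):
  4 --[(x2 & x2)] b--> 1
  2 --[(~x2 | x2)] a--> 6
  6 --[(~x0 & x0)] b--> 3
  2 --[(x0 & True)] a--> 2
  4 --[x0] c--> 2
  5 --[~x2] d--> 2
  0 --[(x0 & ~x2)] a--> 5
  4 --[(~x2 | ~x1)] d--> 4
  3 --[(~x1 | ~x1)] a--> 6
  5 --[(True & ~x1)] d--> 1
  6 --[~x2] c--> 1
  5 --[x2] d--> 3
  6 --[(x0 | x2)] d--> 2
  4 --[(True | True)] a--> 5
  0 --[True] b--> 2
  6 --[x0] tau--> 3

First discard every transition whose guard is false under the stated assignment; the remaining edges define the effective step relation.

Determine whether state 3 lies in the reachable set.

6 transition(s) survive guard evaluation.
Layer 0: {0}
Layer 1: {2}  cumulative {0,2}
Layer 2: {6}  cumulative {0,2,6}
Layer 3: {1}  cumulative {0,1,2,6}
Reachable = {0,1,2,6}

Answer: UNREACHABLE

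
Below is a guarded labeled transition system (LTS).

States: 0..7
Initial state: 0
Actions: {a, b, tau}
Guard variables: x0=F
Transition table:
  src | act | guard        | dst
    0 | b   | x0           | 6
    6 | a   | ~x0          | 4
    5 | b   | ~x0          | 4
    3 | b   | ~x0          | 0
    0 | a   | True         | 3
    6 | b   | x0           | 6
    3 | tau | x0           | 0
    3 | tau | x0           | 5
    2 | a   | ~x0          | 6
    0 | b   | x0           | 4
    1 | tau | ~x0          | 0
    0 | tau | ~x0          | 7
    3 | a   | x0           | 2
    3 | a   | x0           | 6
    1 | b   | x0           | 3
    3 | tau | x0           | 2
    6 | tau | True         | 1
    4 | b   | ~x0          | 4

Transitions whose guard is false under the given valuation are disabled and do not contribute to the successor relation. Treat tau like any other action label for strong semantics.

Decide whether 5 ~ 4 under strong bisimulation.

Answer: BISIMILAR

Analysis:
Bisimulation quotient by refinement:
  round 0: {{0,1,2,3,4,5,6,7}}
  round 1: {{0,6},{1},{2},{3,4,5},{7}}
  round 2: {{0},{1},{2},{3},{4,5},{6},{7}}
Fixed point at round 3; 7 class(es).
[5]={4,5}  [4]={4,5}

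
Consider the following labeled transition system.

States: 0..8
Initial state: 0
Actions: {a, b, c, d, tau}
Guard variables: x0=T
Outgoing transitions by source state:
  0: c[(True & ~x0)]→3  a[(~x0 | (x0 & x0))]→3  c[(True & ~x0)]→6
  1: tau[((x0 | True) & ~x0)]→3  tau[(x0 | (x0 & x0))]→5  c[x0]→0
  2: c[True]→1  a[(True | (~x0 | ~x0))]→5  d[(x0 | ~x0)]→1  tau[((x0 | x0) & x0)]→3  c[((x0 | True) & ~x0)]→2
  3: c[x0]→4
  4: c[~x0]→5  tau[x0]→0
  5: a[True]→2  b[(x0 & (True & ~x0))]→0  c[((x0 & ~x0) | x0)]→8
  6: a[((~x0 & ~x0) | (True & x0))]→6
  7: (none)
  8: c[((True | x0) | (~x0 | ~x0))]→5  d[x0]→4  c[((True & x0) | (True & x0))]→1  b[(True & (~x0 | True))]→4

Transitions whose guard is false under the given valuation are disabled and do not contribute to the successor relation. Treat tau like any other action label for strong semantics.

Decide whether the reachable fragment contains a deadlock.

Reachable = {0,3,4}
  0: a→3  [1 exit(s)]
  3: c→4  [1 exit(s)]
  4: tau→0  [1 exit(s)]

Answer: DEADLOCK-FREE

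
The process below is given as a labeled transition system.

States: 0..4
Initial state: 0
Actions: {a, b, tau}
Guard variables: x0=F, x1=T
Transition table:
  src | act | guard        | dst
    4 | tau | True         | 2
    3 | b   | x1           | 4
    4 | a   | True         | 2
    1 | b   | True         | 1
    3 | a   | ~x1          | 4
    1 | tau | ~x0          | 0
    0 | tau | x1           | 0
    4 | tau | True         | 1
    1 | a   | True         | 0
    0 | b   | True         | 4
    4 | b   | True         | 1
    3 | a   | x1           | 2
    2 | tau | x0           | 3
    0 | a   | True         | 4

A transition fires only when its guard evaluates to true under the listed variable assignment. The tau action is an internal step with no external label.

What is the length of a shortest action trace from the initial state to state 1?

Breadth-first toward 1:
  L0 = {0}
  L1 = {4}
  L2 = {1,2}
first hit 1 at d=2 via a·b

Answer: 2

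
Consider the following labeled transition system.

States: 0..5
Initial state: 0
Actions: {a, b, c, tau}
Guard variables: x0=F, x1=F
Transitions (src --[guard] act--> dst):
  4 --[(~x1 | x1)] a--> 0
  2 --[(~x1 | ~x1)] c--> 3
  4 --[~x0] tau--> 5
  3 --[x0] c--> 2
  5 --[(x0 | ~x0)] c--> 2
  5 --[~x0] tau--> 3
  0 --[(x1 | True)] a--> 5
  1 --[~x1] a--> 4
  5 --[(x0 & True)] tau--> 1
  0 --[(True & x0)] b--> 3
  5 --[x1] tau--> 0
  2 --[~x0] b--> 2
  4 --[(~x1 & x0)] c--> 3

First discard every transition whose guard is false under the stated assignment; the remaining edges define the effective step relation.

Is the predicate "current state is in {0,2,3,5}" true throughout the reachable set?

Allowed set {0,2,3,5}
Reachable = {0,2,3,5}
  0: ✓
  2: ✓
  3: ✓
  5: ✓

Answer: INVARIANT HOLDS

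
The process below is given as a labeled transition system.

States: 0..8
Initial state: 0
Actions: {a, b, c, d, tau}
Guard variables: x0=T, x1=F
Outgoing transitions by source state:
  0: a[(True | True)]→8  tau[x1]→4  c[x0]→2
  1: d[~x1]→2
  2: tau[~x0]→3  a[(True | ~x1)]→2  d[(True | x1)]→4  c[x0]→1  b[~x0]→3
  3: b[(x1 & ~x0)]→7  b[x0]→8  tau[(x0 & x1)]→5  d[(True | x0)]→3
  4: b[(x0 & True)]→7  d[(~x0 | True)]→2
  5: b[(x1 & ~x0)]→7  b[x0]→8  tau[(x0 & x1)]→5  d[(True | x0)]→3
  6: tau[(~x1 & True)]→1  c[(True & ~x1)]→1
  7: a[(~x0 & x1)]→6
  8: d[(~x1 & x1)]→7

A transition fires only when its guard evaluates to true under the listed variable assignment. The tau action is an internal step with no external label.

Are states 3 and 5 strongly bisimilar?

Answer: BISIMILAR

Trace:
Refine partition for ~:
  P[0] = {{0,1,2,3,4,5,6,7,8}}
  P[1] = {{0},{1},{2},{3,4,5},{6},{7,8}}
  P[2] = {{0},{1},{2},{3,5},{4},{6},{7,8}}
stable after 3 split(s): 7 block(s)
class of 3: {3,5}; class of 5: {3,5}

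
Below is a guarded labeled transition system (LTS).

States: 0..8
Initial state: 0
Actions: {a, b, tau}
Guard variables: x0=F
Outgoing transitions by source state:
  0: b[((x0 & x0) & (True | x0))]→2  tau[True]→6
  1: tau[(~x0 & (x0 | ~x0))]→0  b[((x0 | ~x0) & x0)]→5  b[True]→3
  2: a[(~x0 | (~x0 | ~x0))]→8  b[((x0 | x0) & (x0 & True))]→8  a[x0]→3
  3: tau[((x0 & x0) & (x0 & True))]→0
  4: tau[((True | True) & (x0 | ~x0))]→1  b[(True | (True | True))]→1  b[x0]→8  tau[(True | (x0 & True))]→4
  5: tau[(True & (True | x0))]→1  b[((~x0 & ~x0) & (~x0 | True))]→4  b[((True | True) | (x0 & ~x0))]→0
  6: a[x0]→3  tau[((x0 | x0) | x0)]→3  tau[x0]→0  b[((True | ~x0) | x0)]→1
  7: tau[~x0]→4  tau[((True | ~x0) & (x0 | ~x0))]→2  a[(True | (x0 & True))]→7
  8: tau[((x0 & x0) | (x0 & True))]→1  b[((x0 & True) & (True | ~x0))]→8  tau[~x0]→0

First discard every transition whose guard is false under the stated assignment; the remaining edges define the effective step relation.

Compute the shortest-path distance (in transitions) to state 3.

Answer: 3

Working:
Layered search for 3:
  Layer 0: {0}
  Layer 1: {6}
  Layer 2: {1}
  Layer 3: {3}
first hit 3 at d=3 via tau·b·b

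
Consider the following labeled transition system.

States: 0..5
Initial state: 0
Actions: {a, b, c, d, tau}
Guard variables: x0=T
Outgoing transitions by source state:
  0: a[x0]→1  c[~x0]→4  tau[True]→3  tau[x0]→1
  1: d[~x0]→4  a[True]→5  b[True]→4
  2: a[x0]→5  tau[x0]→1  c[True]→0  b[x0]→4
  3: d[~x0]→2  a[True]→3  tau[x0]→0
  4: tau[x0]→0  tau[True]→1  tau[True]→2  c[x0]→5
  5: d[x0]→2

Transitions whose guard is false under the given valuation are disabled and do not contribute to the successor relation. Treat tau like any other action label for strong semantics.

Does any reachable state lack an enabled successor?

Answer: DEADLOCK-FREE

Analysis:
R = {0,1,2,3,4,5}
  0: a→1  tau→1  tau→3  [3 out]
  1: a→5  b→4  [2 out]
  2: a→5  b→4  c→0  tau→1  [4 out]
  3: a→3  tau→0  [2 out]
  4: c→5  tau→0  tau→1  tau→2  [4 out]
  5: d→2  [1 out]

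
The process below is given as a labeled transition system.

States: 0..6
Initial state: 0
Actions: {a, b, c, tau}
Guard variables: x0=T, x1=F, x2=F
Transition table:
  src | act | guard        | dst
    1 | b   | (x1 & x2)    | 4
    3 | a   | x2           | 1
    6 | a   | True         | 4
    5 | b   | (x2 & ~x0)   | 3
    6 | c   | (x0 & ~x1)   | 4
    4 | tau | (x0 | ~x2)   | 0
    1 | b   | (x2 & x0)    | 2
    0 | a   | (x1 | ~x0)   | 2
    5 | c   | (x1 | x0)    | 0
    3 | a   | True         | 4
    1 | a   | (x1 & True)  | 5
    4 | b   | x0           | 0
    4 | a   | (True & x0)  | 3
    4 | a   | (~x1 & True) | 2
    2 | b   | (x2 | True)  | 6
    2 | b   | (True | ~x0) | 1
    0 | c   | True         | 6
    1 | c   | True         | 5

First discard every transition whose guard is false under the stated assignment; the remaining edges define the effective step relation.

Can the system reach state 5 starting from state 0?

Answer: REACHABLE

Working:
12 transition(s) survive guard evaluation.
L0 = {0}
L1 = {6}  total {0,6}
L2 = {4}  total {0,4,6}
L3 = {2,3}  total {0,2,3,4,6}
L4 = {1}  total {0,1,2,3,4,6}
L5 = {5}  total {0,1,2,3,4,5,6}
Reach set: {0,1,2,3,4,5,6}
witness 5: c·a·a·b·c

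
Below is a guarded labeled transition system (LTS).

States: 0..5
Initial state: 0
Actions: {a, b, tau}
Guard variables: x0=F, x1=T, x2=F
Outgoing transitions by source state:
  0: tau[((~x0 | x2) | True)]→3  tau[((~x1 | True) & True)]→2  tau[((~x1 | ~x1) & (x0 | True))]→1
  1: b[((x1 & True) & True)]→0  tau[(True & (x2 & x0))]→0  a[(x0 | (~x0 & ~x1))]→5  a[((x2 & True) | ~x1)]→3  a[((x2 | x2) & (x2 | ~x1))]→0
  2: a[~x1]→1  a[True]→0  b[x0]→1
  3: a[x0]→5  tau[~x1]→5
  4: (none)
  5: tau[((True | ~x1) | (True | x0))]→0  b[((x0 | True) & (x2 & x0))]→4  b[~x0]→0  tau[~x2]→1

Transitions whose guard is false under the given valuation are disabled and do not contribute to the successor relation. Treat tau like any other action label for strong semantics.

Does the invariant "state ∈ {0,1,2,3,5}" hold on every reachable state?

Safe = {0,1,2,3,5}
R = {0,2,3}
  0: safe
  2: safe
  3: safe

Answer: INVARIANT HOLDS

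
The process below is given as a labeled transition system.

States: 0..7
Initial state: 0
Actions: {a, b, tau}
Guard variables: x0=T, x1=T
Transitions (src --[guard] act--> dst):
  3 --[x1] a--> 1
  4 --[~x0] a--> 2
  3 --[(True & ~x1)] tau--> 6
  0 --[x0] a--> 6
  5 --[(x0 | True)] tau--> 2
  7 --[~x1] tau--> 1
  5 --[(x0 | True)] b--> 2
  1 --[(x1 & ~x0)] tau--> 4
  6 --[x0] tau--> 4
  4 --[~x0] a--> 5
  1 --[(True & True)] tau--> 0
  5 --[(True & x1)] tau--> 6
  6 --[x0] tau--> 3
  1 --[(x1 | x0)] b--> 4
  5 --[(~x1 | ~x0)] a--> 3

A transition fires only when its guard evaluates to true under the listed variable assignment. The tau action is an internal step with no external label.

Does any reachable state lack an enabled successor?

Reach set: {0,1,3,4,6}
  0: a→6  [1 out]
  1: b→4  tau→0  [2 out]
  3: a→1  [1 out]
  4: ∅  [deadlock]
  6: tau→3  tau→4  [2 out]
witness 4: a·tau

Answer: DEADLOCK at state 4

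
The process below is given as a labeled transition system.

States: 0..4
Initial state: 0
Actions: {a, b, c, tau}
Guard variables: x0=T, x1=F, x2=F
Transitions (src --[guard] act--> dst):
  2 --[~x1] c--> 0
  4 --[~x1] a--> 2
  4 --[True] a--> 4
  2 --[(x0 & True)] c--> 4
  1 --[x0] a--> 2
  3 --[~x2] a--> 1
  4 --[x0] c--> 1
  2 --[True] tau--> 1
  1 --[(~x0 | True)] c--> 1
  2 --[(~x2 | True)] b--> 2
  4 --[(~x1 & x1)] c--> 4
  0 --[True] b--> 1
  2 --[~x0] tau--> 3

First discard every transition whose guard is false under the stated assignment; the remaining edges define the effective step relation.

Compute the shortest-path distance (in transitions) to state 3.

Layered search for 3:
  Layer 0: {0}
  Layer 1: {1}
  Layer 2: {2}
  Layer 3: {4}
3 never appears.

Answer: UNREACHABLE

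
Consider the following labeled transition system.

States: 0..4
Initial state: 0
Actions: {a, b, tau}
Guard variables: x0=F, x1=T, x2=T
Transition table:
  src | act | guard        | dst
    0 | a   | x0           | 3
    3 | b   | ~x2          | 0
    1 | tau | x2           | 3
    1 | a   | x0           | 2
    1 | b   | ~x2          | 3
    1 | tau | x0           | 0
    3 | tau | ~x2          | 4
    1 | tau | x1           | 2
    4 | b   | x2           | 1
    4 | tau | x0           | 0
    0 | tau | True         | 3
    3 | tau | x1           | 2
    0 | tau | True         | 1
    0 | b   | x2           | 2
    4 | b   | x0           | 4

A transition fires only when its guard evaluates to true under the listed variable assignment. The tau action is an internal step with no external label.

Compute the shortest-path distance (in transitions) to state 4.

Breadth-first toward 4:
  L0 = {0}
  L1 = {1,2,3}
4 never appears.

Answer: UNREACHABLE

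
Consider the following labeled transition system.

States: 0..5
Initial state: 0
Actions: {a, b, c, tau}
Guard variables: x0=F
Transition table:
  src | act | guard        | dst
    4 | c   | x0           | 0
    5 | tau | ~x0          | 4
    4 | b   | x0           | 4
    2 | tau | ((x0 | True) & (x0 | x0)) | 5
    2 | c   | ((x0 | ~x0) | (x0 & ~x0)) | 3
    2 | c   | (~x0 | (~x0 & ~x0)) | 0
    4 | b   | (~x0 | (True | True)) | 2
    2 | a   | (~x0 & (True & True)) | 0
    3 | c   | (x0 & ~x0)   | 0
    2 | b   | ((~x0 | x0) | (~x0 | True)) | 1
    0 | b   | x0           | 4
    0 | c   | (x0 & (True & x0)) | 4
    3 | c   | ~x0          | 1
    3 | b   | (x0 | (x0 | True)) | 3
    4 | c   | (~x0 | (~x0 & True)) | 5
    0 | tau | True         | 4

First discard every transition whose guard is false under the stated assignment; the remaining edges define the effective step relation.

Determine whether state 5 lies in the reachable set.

Answer: REACHABLE

Trace:
10 transition(s) survive guard evaluation.
depth 0: {0}
depth 1: {4}  total {0,4}
depth 2: {2,5}  total {0,2,4,5}
depth 3: {1,3}  total {0,1,2,3,4,5}
Reachable = {0,1,2,3,4,5}
witness 5: tau·c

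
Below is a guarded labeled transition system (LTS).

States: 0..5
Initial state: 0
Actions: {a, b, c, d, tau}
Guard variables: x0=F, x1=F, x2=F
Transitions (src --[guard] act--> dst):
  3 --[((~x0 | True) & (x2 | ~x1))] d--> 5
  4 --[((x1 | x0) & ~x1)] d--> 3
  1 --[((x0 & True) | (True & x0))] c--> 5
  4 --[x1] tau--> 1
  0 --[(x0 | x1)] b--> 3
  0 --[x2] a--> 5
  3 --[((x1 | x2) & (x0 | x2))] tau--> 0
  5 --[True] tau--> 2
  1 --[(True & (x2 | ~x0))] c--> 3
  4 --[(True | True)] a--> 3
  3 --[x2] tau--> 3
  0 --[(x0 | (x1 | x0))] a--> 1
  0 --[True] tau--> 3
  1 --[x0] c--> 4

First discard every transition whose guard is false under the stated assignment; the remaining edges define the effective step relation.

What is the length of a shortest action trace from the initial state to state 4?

Answer: UNREACHABLE

Trace:
Breadth-first toward 4:
  L0 = {0}
  L1 = {3}
  L2 = {5}
  L3 = {2}
4 never appears.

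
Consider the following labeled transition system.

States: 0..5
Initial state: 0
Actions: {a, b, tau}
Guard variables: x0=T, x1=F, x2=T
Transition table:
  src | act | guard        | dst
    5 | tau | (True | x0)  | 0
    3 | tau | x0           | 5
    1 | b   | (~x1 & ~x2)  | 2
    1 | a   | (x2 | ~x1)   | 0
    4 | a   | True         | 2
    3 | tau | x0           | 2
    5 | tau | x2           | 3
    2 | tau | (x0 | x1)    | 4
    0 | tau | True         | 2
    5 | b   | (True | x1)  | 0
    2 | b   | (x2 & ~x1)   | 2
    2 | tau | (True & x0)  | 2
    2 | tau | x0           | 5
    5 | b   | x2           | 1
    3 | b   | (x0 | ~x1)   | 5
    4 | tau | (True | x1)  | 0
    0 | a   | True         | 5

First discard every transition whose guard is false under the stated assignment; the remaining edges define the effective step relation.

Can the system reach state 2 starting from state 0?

Answer: REACHABLE

Trace:
After dropping false guards: 16 live edges.
depth 0: {0}
depth 1: {2,5}  cumulative {0,2,5}
depth 2: {1,3,4}  cumulative {0,1,2,3,4,5}
R = {0,1,2,3,4,5}
witness 2: tau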